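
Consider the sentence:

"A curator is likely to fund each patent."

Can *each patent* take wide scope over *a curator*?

Yes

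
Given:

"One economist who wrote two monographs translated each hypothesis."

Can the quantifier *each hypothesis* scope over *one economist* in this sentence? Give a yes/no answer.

Yes

Although the sentence contains a relative clause (*who wrote two monographs*), *each hypothesis* is outside it, in the matrix VP.
Ordinary QR to a clause-peripheral position gives the wide-scope LF for the lower DP.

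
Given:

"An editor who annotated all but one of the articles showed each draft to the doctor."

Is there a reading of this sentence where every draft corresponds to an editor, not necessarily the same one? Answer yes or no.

Yes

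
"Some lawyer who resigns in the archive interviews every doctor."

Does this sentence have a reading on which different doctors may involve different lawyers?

That reading corresponds to *every doctor* > *some lawyer*.
The RC *who resigns in the archive* is an island, but *every doctor* is not inside it — it is the matrix object, a clausemate of *some lawyer*.
Nothing blocks QR of the lower DP to a position above the higher one, so inverse scope is available.
So *every doctor* > *some lawyer* is among the available readings.

Yes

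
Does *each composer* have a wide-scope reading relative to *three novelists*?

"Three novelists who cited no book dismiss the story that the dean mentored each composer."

*each composer* occurs within the complex NP *the story that the dean mentored each composer*.
Noun-complement clauses are scope islands (the Complex NP Constraint): a quantifier inside one cannot scope into the matrix.
Hence only narrow scope for *each composer* (under *three novelists*) survives.

No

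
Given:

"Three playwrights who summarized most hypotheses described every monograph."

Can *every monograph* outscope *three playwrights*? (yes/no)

Yes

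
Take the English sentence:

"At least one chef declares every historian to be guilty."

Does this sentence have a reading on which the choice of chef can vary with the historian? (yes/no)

Yes

That reading corresponds to *every historian* > *at least one chef*.
This is an ECM construction: *every historian* is the infinitival subject, Case-marked by the matrix verb, and the infinitive is transparent for QR.
Nothing blocks QR of the lower DP to a position above the higher one, so inverse scope is available.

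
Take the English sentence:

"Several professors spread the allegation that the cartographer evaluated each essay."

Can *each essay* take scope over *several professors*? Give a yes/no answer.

No

*each essay* is embedded in the complex NP *the allegation that the cartographer evaluated each essay*.
The Complex NP Constraint bars QR out of the complement clause of a noun.
Hence only narrow scope for *each essay* (under *several professors*) survives.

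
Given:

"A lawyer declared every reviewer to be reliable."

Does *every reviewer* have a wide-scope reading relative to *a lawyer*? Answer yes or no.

Yes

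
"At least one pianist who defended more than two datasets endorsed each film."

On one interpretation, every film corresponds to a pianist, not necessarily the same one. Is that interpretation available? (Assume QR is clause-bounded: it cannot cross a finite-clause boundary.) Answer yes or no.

That reading corresponds to *each film* > *at least one pianist*.
*each film* is a matrix argument; only *at least one pianist* is modified by the relative clause *who defended more than two datasets*, so the RC island is irrelevant to the target quantifier.
No island intervenes, so both surface and inverse scope are derivable.

Yes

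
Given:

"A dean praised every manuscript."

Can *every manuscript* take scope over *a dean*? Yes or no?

*every manuscript* and *a dean* are in the same minimal clause.
Clause-internal QR can adjoin the lower DP above the subject, yielding the inverse reading.
The sentence is scopally ambiguous between *a dean* > *every manuscript* and *every manuscript* > *a dean*.

Yes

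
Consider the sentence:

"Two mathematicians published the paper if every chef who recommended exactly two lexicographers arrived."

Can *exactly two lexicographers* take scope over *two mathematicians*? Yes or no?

No

*exactly two lexicographers* sits inside the relative clause *who recommended exactly two lexicographers*, which is itself inside the adjunct *if every chef who recommended exactly two lexicographers arrived*.
Two island boundaries intervene — the relative clause and the adjunct. Either alone would block QR.
*exactly two lexicographers* is confined to the island and cannot take scope over *two mathematicians*.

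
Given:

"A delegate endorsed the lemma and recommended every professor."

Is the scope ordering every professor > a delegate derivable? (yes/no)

No

*every professor* is embedded in one conjunct of the coordinate structure (*recommended every professor*).
Asymmetric QR out of one conjunct violates the Coordinate Structure Constraint.
Hence only narrow scope for *every professor* (under *a delegate*) survives.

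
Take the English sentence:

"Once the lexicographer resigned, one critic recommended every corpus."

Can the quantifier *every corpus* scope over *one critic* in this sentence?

The adjunct clause does not contain *every corpus*, which is the matrix object.
Ordinary QR to a clause-peripheral position gives the wide-scope LF for the lower DP.

Yes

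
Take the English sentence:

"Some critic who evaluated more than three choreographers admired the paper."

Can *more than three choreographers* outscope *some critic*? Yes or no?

No

*more than three choreographers* occurs within the relative clause *who evaluated more than three choreographers*.
Quantifiers inside a relative clause are trapped there; the RC boundary blocks QR.
So *more than three choreographers* cannot raise high enough to outscope *some critic*; only the surface ordering *some critic* > *more than three choreographers* is available.
(Only the surface reading survives: one fixed critic with respect to all the relevant choreographers.)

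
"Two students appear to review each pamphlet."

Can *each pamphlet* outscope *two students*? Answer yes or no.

Yes

The matrix predicate is a raising verb, whose infinitival complement is not a scope island — *each pamphlet* can QR into the matrix clause.
Ordinary QR to a clause-peripheral position gives the wide-scope LF for the lower DP.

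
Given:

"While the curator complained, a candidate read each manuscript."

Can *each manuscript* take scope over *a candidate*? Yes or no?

The adjunct island is irrelevant here — *each manuscript* and *a candidate* are both in the matrix clause.
Ordinary QR to a clause-peripheral position gives the wide-scope LF for the lower DP.

Yes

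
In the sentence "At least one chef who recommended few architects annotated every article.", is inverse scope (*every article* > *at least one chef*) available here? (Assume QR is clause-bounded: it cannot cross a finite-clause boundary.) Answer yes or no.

Although the sentence contains a relative clause (*who recommended few architects*), *every article* is outside it, in the matrix VP.
QR within a single clause is free, so the lower quantifier may take scope over the higher one.

Yes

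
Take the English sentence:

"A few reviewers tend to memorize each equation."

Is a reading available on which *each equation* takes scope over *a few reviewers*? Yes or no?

Raising constructions are monoclausal for scope purposes; *each equation* is not separated from *a few reviewers* by any island.
QR within a single clause is free, so the lower quantifier may take scope over the higher one.
The sentence is scopally ambiguous between *a few reviewers* > *each equation* and *each equation* > *a few reviewers*.

Yes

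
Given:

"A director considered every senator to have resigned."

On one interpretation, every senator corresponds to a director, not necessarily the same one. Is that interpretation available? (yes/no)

Yes

The described interpretation is the *every senator* > *a director* scoping.
This is an ECM construction: *every senator* is the infinitival subject, Case-marked by the matrix verb, and the infinitive is transparent for QR.
Nothing blocks QR of the lower DP to a position above the higher one, so inverse scope is available.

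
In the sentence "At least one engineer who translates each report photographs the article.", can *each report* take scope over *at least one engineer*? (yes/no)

*each report* is embedded in the relative clause *who translates each report*.
QR out of a relative clause is ruled out by the relative-clause island constraint.
*each report* is confined to the island and cannot take scope over *at least one engineer*.

No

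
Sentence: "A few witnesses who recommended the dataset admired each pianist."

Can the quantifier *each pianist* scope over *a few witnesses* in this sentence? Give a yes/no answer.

*each pianist* is a matrix argument; only *a few witnesses* is modified by the relative clause *who recommended the dataset*, so the RC island is irrelevant to the target quantifier.
Ordinary QR to a clause-peripheral position gives the wide-scope LF for the lower DP.

Yes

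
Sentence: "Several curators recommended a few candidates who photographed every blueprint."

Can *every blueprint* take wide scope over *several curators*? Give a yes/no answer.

The DP *every blueprint* is contained in the relative clause *who photographed every blueprint* modifying *a few candidates*.
QR out of a relative clause is ruled out by the relative-clause island constraint.
There is no licit LF on which *every blueprint* c-commands *several curators*.

No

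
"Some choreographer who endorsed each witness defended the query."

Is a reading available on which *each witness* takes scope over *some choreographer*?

No

*each witness* sits inside the relative clause *who endorsed each witness*.
Quantifiers inside a relative clause are trapped there; the RC boundary blocks QR.
So *each witness* cannot raise high enough to outscope *some choreographer*; only the surface ordering *some choreographer* > *each witness* is available.
(Only the surface reading survives: one fixed choreographer with respect to all the relevant witnesses.)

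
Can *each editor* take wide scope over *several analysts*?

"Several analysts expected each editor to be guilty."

*each editor* is an ECM subject; ECM complements are not islands, and the embedded quantifier may take matrix scope.
Since no island is crossed, the inverse ordering is licensed alongside surface scope.
So *each editor* > *several analysts* is among the available readings.

Yes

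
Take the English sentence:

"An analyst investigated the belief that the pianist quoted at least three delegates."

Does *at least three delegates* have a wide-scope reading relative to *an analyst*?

The target quantifier *at least three delegates* is part of the complex NP *the belief that the pianist quoted at least three delegates*.
The Complex NP Constraint bars QR out of the complement clause of a noun.
So *at least three delegates* cannot raise high enough to outscope *an analyst*; only the surface ordering *an analyst* > *at least three delegates* is available.
(Only the surface reading survives: one fixed analyst with respect to all the relevant delegates.)

No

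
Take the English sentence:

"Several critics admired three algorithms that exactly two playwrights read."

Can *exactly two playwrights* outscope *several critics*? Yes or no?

The DP *exactly two playwrights* is contained in the relative clause *that exactly two playwrights read* modifying *three algorithms*.
Quantifiers inside a relative clause are trapped there; the RC boundary blocks QR.
So *exactly two playwrights* cannot raise high enough to outscope *several critics*; only the surface ordering *several critics* > *exactly two playwrights* is available.

No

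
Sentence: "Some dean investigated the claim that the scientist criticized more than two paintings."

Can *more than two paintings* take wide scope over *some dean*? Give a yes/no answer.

No

The target quantifier *more than two paintings* is part of the complex NP *the claim that the scientist criticized more than two paintings*.
Noun-complement clauses are scope islands (the Complex NP Constraint): a quantifier inside one cannot scope into the matrix.
Hence only narrow scope for *more than two paintings* (under *some dean*) survives.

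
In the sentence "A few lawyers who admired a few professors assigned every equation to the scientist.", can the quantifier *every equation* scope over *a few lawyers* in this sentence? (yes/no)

Yes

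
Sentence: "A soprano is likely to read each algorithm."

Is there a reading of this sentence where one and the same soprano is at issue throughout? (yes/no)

Yes

The paraphrase describes the scope ordering *a soprano* > *each algorithm*.
Surface scope (*a soprano* > *each algorithm*) is always derivable; islands only block QR, not in-situ interpretation.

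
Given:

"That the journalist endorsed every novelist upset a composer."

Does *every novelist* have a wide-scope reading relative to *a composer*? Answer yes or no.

The target quantifier *every novelist* is part of the sentential subject *that the journalist endorsed every novelist*.
The subject-island constraint blocks QR out of a clausal subject.
So the wide-scope reading for *every novelist* is blocked.

No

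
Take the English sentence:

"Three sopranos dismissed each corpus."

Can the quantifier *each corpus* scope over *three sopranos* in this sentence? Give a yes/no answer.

Yes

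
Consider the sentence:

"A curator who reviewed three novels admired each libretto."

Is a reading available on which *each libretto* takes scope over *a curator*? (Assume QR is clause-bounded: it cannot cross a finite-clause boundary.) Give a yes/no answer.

The relative clause *who reviewed three novels* modifies *a curator*, but *each libretto* is not inside that relative clause — it is an argument of the matrix verb.
Nothing blocks QR of the lower DP to a position above the higher one, so inverse scope is available.
Both orderings are possible: *a curator* > *each libretto* and *each libretto* > *a curator*.

Yes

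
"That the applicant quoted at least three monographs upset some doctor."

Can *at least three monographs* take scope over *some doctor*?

*at least three monographs* occurs within the sentential subject *that the applicant quoted at least three monographs*.
The subject-island constraint blocks QR out of a clausal subject.
*at least three monographs* is confined to the island and cannot take scope over *some doctor*.

No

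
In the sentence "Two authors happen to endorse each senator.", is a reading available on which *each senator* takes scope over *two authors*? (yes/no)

Yes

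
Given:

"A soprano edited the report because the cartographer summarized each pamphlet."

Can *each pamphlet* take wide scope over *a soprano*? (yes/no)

No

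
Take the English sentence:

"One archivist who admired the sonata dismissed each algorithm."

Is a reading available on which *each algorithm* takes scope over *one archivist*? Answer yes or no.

Yes

The RC *who admired the sonata* is an island, but *each algorithm* is not inside it — it is the matrix object, a clausemate of *one archivist*.
No island intervenes, so both surface and inverse scope are derivable.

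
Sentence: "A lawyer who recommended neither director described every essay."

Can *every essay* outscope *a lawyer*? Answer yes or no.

Yes

*every essay* is a matrix argument; only *a lawyer* is modified by the relative clause *who recommended neither director*, so the RC island is irrelevant to the target quantifier.
Clause-internal QR can adjoin the lower DP above the subject, yielding the inverse reading.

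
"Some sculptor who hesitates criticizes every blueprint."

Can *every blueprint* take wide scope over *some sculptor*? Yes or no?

Yes

*every blueprint* is a matrix argument; only *some sculptor* is modified by the relative clause *who hesitates*, so the RC island is irrelevant to the target quantifier.
Nothing blocks QR of the lower DP to a position above the higher one, so inverse scope is available.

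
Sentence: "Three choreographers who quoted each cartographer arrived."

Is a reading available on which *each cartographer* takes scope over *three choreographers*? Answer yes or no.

The target quantifier *each cartographer* is part of the relative clause *who quoted each cartographer*.
QR out of a relative clause is ruled out by the relative-clause island constraint.
*each cartographer* is confined to the island and cannot take scope over *three choreographers*.

No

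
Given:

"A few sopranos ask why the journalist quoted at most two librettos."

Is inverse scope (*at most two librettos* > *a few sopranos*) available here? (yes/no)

The target quantifier *at most two librettos* is part of the embedded question *why the journalist quoted at most two librettos*.
Embedded questions are wh-islands: a quantifier inside an indirect question cannot QR into the matrix clause.
*at most two librettos* > *a few sopranos* would require crossing that boundary, which is illicit.

No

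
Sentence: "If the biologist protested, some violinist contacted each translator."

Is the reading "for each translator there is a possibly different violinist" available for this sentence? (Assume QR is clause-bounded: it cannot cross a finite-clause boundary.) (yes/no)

Yes

That reading corresponds to *each translator* > *some violinist*.
The adjunct clause does not contain *each translator*, which is the matrix object.
Ordinary QR to a clause-peripheral position gives the wide-scope LF for the lower DP.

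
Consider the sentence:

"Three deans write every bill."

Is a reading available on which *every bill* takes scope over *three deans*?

Both DPs are arguments of the same predicate; there is no clause or island boundary between them.
No island intervenes, so both surface and inverse scope are derivable.

Yes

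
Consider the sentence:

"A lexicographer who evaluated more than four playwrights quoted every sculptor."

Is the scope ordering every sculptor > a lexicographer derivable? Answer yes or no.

Yes

The RC *who evaluated more than four playwrights* is an island, but *every sculptor* is not inside it — it is the matrix object, a clausemate of *a lexicographer*.
No island intervenes, so both surface and inverse scope are derivable.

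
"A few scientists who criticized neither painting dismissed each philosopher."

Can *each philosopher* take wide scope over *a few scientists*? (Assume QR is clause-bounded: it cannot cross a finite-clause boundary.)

Yes

*each philosopher* sits in the matrix clause, not in the relative clause on *a few scientists*.
Since no island is crossed, the inverse ordering is licensed alongside surface scope.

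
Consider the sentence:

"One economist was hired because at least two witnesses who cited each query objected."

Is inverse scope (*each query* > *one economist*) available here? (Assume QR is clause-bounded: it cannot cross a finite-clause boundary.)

No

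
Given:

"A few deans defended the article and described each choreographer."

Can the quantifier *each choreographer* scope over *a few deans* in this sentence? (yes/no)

*each choreographer* is embedded in one conjunct of the coordinate structure (*described each choreographer*).
Asymmetric QR out of one conjunct violates the Coordinate Structure Constraint.
So the wide-scope reading for *each choreographer* is blocked.

No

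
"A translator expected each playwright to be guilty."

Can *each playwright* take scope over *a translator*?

This is an ECM construction: *each playwright* is the infinitival subject, Case-marked by the matrix verb, and the infinitive is transparent for QR.
Since no island is crossed, the inverse ordering is licensed alongside surface scope.

Yes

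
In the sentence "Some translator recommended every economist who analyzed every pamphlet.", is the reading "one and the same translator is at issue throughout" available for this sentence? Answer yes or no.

This is the *some translator* > *every pamphlet* reading.
Surface scope (*some translator* > *every pamphlet*) is always derivable; islands only block QR, not in-situ interpretation.

Yes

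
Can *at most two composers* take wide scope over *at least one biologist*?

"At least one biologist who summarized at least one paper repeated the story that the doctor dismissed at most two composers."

No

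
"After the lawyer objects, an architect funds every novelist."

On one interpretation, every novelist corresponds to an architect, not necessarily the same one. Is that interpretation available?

This is the *every novelist* > *an architect* reading.
The adjunct clause does not contain *every novelist*, which is the matrix object.
With no island boundary between them, the object can take inverse scope over the subject via ordinary QR within the clause.

Yes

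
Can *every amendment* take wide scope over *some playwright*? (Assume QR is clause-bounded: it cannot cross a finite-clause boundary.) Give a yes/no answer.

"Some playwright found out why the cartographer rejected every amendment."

*every amendment* is embedded in the embedded question *why the cartographer rejected every amendment*.
An indirect question is a wh-island; the filled [Spec,CP] blocks QR across the CP edge.
Hence only narrow scope for *every amendment* (under *some playwright*) survives.
(Only the surface reading survives: one fixed playwright with respect to all the relevant amendments.)

No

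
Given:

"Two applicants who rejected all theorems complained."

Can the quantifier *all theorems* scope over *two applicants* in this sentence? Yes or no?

Structurally, *all theorems* is inside the relative clause *who rejected all theorems*.
QR out of a relative clause is ruled out by the relative-clause island constraint.
Hence only narrow scope for *all theorems* (under *two applicants*) survives.

No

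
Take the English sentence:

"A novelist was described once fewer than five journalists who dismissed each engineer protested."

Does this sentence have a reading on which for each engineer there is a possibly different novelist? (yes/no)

The paraphrase describes the scope ordering *each engineer* > *a novelist*.
*each engineer* occurs within the relative clause *who dismissed each engineer*, which is itself inside the adjunct *once fewer than five journalists who dismissed each engineer protested*.
Even if one barrier were somehow void, the other would still block QR.
So *each engineer* cannot raise high enough to outscope *a novelist*; only the surface ordering *a novelist* > *each engineer* is available.
(Only the surface reading survives: one fixed novelist with respect to all the relevant engineers.)

No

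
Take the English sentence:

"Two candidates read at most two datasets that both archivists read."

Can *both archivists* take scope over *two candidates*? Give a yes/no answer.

The target quantifier *both archivists* is part of the relative clause *that both archivists read* modifying *at most two datasets*.
Relative clauses block scope extraction: QR cannot target a position outside the modified NP.
The inverse ordering *both archivists* > *two candidates* is therefore underivable.

No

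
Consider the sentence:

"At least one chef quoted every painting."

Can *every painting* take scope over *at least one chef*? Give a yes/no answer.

Both DPs are arguments of the same predicate; there is no clause or island boundary between them.
QR within a single clause is free, so the lower quantifier may take scope over the higher one.

Yes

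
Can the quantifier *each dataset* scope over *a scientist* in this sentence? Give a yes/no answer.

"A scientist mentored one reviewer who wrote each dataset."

No

Structurally, *each dataset* is inside the relative clause *who wrote each dataset* modifying *one reviewer*.
A relative clause is a scope island — quantifier raising cannot cross its boundary.
There is no licit LF on which *each dataset* c-commands *a scientist*.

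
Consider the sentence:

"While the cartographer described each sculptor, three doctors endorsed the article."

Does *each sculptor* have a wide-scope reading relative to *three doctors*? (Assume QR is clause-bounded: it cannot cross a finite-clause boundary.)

No

Structurally, *each sculptor* is inside the adjunct clause *while the cartographer described each sculptor*.
Adjunct clauses are scope islands: a quantifier inside an adjunct cannot raise into the matrix clause.
The ordering *each sculptor* > *three doctors* is therefore underivable.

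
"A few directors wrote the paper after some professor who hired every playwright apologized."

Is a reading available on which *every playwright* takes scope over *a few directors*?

*every playwright* occurs within the relative clause *who hired every playwright*, which is itself inside the adjunct *after some professor who hired every playwright apologized*.
The quantifier would have to escape first the RC and then the adjunct — two independent island violations.
So *every playwright* cannot raise to a position above *a few directors*.

No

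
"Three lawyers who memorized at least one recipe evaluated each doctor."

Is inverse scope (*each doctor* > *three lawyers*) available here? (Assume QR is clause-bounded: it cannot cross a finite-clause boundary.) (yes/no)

*each doctor* sits in the matrix clause, not in the relative clause on *three lawyers*.
No island intervenes, so both surface and inverse scope are derivable.
Both orderings are possible: *three lawyers* > *each doctor* and *each doctor* > *three lawyers*.

Yes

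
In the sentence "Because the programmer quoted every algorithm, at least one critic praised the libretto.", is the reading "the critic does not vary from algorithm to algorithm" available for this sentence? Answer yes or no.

The paraphrase describes the scope ordering *at least one critic* > *every algorithm*.
Nothing needs to raise out of an island for *at least one critic* > *every algorithm*: *at least one critic* takes scope from its matrix position over the clause containing *every algorithm*.

Yes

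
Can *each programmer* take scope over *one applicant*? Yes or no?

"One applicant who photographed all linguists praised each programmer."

Yes

The RC *who photographed all linguists* is an island, but *each programmer* is not inside it — it is the matrix object, a clausemate of *one applicant*.
No island intervenes, so both surface and inverse scope are derivable.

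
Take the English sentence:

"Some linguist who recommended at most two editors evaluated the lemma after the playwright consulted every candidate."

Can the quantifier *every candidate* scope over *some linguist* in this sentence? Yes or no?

The DP *every candidate* is contained in the adjunct clause *after the playwright consulted every candidate*.
Adverbial clauses are not L-marked, so they are barriers for QR — the quantifier cannot escape the adjunct.
*every candidate* is confined to the island and cannot take scope over *some linguist*.

No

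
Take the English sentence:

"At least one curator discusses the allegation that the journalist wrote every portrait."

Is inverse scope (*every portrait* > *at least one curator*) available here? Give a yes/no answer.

No

*every portrait* is embedded in the complex NP *the allegation that the journalist wrote every portrait*.
Since the clause is the complement of a nominal head, the CNPC blocks scope extraction.
Hence only narrow scope for *every portrait* (under *at least one curator*) survives.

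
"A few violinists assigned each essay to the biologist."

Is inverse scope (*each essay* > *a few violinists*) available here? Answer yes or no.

Yes

*a few violinists* and *each essay* are co-arguments of the matrix verb, with nothing but a clause-internal boundary between them.
Since no island is crossed, the inverse ordering is licensed alongside surface scope.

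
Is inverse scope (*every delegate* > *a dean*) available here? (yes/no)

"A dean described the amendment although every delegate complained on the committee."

No

The DP *every delegate* is contained in the adjunct clause *although every delegate complained on the committee*.
Adjunct clauses are scope islands: a quantifier inside an adjunct cannot raise into the matrix clause.
There is no licit LF on which *every delegate* c-commands *a dean*.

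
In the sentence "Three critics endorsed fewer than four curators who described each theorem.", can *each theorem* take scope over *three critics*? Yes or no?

No

*each theorem* sits inside the relative clause *who described each theorem* modifying *fewer than four curators*.
A relative clause is a scope island — quantifier raising cannot cross its boundary.
Hence only narrow scope for *each theorem* (under *three critics*) survives.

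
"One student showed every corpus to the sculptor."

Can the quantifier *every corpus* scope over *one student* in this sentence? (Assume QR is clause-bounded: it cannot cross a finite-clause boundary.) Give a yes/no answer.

Yes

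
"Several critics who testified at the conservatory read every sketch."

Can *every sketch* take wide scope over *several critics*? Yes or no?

Yes

Although the sentence contains a relative clause (*who testified at the conservatory*), *every sketch* is outside it, in the matrix VP.
Nothing blocks QR of the lower DP to a position above the higher one, so inverse scope is available.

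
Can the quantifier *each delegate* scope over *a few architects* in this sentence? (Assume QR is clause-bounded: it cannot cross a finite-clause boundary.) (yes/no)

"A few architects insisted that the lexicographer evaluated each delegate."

No

Structurally, *each delegate* is inside the finite complement clause *that the lexicographer evaluated each delegate*.
With QR restricted to its own tensed clause, the embedded quantifier cannot reach a matrix scope position.
*each delegate* > *a few architects* would require crossing that boundary, which is illicit.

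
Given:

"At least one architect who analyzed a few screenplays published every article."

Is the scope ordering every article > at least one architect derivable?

Yes

Although the sentence contains a relative clause (*who analyzed a few screenplays*), *every article* is outside it, in the matrix VP.
Ordinary QR to a clause-peripheral position gives the wide-scope LF for the lower DP.
The sentence is scopally ambiguous between *at least one architect* > *every article* and *every article* > *at least one architect*.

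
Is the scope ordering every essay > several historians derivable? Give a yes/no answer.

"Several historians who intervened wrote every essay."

Yes

*every essay* is a matrix argument; only *several historians* is modified by the relative clause *who intervened*, so the RC island is irrelevant to the target quantifier.
No island intervenes, so both surface and inverse scope are derivable.
So *every essay* > *several historians* is among the available readings.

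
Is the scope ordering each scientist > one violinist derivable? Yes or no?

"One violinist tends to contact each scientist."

Yes

*each scientist* is the object of the infinitival complement of a raising predicate; raising infinitives are transparent for QR, so the two DPs are in effect clausemates.
Since no island is crossed, the inverse ordering is licensed alongside surface scope.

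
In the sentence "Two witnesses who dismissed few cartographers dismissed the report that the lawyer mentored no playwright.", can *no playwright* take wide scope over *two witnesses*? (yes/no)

No

*no playwright* sits inside the complex NP *the report that the lawyer mentored no playwright*.
A that-clause complement to a noun is an island; QR cannot cross the NP boundary.
*no playwright* is confined to the island and cannot take scope over *two witnesses*.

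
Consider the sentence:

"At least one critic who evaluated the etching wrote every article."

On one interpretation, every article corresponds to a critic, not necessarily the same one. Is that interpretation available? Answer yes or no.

Yes

The described interpretation is the *every article* > *at least one critic* scoping.
*every article* sits in the matrix clause, not in the relative clause on *at least one critic*.
With no island boundary between them, the object can take inverse scope over the subject via ordinary QR within the clause.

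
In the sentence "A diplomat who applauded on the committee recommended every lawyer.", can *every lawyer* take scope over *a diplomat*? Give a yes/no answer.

Although the sentence contains a relative clause (*who applauded on the committee*), *every lawyer* is outside it, in the matrix VP.
Since no island is crossed, the inverse ordering is licensed alongside surface scope.

Yes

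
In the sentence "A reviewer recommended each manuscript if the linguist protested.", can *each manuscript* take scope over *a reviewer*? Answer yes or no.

Yes

The adjunct island is irrelevant here — *each manuscript* and *a reviewer* are both in the matrix clause.
Nothing blocks QR of the lower DP to a position above the higher one, so inverse scope is available.
The sentence is scopally ambiguous between *a reviewer* > *each manuscript* and *each manuscript* > *a reviewer*.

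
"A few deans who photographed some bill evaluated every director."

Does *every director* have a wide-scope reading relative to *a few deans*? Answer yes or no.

*every director* is a matrix argument; only *a few deans* is modified by the relative clause *who photographed some bill*, so the RC island is irrelevant to the target quantifier.
Since no island is crossed, the inverse ordering is licensed alongside surface scope.

Yes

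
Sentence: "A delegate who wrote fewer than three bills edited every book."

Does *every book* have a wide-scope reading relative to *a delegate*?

Yes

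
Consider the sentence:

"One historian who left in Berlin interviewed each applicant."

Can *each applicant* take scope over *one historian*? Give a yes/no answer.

Yes

The RC *who left in Berlin* is an island, but *each applicant* is not inside it — it is the matrix object, a clausemate of *one historian*.
No island intervenes, so both surface and inverse scope are derivable.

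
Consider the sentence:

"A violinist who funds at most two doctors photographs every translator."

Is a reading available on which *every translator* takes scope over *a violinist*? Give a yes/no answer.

*every translator* sits in the matrix clause, not in the relative clause on *a violinist*.
QR within a single clause is free, so the lower quantifier may take scope over the higher one.

Yes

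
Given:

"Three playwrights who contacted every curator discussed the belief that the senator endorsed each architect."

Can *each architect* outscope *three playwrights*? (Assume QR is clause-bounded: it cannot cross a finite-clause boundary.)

The target quantifier *each architect* is part of the complex NP *the belief that the senator endorsed each architect*.
Since the clause is the complement of a nominal head, the CNPC blocks scope extraction.
*each architect* > *three playwrights* would require crossing that boundary, which is illicit.

No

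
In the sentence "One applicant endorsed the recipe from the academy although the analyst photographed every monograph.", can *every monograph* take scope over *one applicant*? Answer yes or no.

The target quantifier *every monograph* is part of the adjunct clause *although the analyst photographed every monograph*.
Adverbial clauses are not L-marked, so they are barriers for QR — the quantifier cannot escape the adjunct.
*every monograph* is confined to the island and cannot take scope over *one applicant*.

No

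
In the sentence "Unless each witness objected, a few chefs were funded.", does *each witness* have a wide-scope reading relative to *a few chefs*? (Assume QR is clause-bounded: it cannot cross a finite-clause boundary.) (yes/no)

The target quantifier *each witness* is part of the adjunct clause *unless each witness objected*.
Since the clause is an adjunct (not a complement), the Adjunct Condition blocks QR across its edge.
There is no licit LF on which *each witness* c-commands *a few chefs*.

No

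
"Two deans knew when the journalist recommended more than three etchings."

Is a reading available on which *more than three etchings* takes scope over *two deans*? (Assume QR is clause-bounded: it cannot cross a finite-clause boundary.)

Structurally, *more than three etchings* is inside the embedded question *when the journalist recommended more than three etchings*.
Embedded wh-clauses are opaque for QR, so the quantifier stays inside the question.
So *more than three etchings* cannot raise to a position above *two deans*.

No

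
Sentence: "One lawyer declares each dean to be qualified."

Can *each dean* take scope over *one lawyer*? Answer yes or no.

*each dean* is the subject of an ECM infinitive — the infinitival complement of an ECM verb is not a scope island, so *each dean* can raise into the matrix clause.
Clause-internal QR can adjoin the lower DP above the subject, yielding the inverse reading.

Yes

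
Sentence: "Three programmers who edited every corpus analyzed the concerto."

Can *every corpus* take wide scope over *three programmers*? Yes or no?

*every corpus* sits inside the relative clause *who edited every corpus*.
Relative clauses block scope extraction: QR cannot target a position outside the modified NP.
So *every corpus* cannot raise to a position above *three programmers*.

No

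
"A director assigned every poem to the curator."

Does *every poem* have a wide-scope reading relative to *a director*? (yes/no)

Yes

*every poem* and *a director* are in the same minimal clause.
No island intervenes, so both surface and inverse scope are derivable.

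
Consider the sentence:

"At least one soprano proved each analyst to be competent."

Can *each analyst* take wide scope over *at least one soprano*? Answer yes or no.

Yes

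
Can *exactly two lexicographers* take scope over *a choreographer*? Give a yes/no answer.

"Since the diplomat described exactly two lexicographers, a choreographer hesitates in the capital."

No

*exactly two lexicographers* is embedded in the adjunct clause *since the diplomat described exactly two lexicographers*.
Since the clause is an adjunct (not a complement), the Adjunct Condition blocks QR across its edge.
The ordering *exactly two lexicographers* > *a choreographer* is therefore underivable.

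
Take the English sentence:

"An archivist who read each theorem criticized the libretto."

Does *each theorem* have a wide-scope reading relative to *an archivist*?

*each theorem* sits inside the relative clause *who read each theorem*.
A relative clause is a scope island — quantifier raising cannot cross its boundary.
The inverse ordering *each theorem* > *an archivist* is therefore underivable.

No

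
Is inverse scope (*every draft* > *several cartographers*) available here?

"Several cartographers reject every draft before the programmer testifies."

The adjunct island is irrelevant here — *every draft* and *several cartographers* are both in the matrix clause.
Clause-internal QR can adjoin the lower DP above the subject, yielding the inverse reading.

Yes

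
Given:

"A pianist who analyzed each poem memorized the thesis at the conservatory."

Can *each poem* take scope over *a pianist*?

No

*each poem* occurs within the relative clause *who analyzed each poem*.
The relative clause forms an island for QR, so the quantifier is confined to the head noun's restrictor.
So *each poem* cannot raise high enough to outscope *a pianist*; only the surface ordering *a pianist* > *each poem* is available.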